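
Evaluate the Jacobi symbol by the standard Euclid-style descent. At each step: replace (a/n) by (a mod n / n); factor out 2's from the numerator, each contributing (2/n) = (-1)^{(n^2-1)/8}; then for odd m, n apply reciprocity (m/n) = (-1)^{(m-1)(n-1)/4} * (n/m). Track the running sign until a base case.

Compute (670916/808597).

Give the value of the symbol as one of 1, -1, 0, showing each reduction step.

-1

factor out 2^2: 670916 = 2^2·167729; with 808597 mod 8 = 5, (2/808597) = -1; sign now +1; continue with (167729/808597)
flip (167729/808597) -> (808597/167729): both odd, 167729 mod 4 = 1, 808597 mod 4 = 1, so the flip contributes +1; sign now +1
(808597/167729): 808597 mod 167729 = 137681, so (808597/167729) = (137681/167729)
flip (137681/167729) -> (167729/137681): both odd, 137681 mod 4 = 1, 167729 mod 4 = 1, so the flip contributes +1; sign now +1
(167729/137681): 167729 mod 137681 = 30048, so (167729/137681) = (30048/137681)
factor out 2^5: 30048 = 2^5·939; with 137681 mod 8 = 1, (2/137681) = +1; sign now +1; continue with (939/137681)
flip (939/137681) -> (137681/939): both odd, 939 mod 4 = 3, 137681 mod 4 = 1, so the flip contributes +1; sign now +1
(137681/939): 137681 mod 939 = 587, so (137681/939) = (587/939)
flip (587/939) -> (939/587): both odd, 587 mod 4 = 3, 939 mod 4 = 3, so the flip contributes -1; sign now -1
(939/587): 939 mod 587 = 352, so (939/587) = (352/587)
factor out 2^5: 352 = 2^5·11; with 587 mod 8 = 3, (2/587) = -1; sign now +1; continue with (11/587)
flip (11/587) -> (587/11): both odd, 11 mod 4 = 3, 587 mod 4 = 3, so the flip contributes -1; sign now -1
(587/11): 587 mod 11 = 4, so (587/11) = (4/11)
factor out 2^2: 4 = 2^2·1; with 11 mod 8 = 3, (2/11) = -1; sign now -1; continue with (1/11)
reached (1/11) = 1, so the symbol is -1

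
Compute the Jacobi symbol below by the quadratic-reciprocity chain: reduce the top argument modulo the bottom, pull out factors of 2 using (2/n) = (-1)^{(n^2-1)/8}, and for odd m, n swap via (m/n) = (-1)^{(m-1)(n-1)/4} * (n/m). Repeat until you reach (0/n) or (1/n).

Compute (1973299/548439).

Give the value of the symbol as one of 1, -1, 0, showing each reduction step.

(1973299/548439): 1973299 mod 548439 = 327982, so (1973299/548439) = (327982/548439)
factor out 2^1: 327982 = 2^1·163991; with 548439 mod 8 = 7, (2/548439) = +1; sign now +1; continue with (163991/548439)
flip (163991/548439) -> (548439/163991): both odd, 163991 mod 4 = 3, 548439 mod 4 = 3, so the flip contributes -1; sign now -1
(548439/163991): 548439 mod 163991 = 56466, so (548439/163991) = (56466/163991)
factor out 2^1: 56466 = 2^1·28233; with 163991 mod 8 = 7, (2/163991) = +1; sign now -1; continue with (28233/163991)
flip (28233/163991) -> (163991/28233): both odd, 28233 mod 4 = 1, 163991 mod 4 = 3, so the flip contributes +1; sign now -1
(163991/28233): 163991 mod 28233 = 22826, so (163991/28233) = (22826/28233)
factor out 2^1: 22826 = 2^1·11413; with 28233 mod 8 = 1, (2/28233) = +1; sign now -1; continue with (11413/28233)
flip (11413/28233) -> (28233/11413): both odd, 11413 mod 4 = 1, 28233 mod 4 = 1, so the flip contributes +1; sign now -1
(28233/11413): 28233 mod 11413 = 5407, so (28233/11413) = (5407/11413)
flip (5407/11413) -> (11413/5407): both odd, 5407 mod 4 = 3, 11413 mod 4 = 1, so the flip contributes +1; sign now -1
(11413/5407): 11413 mod 5407 = 599, so (11413/5407) = (599/5407)
flip (599/5407) -> (5407/599): both odd, 599 mod 4 = 3, 5407 mod 4 = 3, so the flip contributes -1; sign now +1
(5407/599): 5407 mod 599 = 16, so (5407/599) = (16/599)
factor out 2^4: 16 = 2^4·1; with 599 mod 8 = 7, (2/599) = +1; sign now +1; continue with (1/599)
reached (1/599) = 1, so the symbol is +1

1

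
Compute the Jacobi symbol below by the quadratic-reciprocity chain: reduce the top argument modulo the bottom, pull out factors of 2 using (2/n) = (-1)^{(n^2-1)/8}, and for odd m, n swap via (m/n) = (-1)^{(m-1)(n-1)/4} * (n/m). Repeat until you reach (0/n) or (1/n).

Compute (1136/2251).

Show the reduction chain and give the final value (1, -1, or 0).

factor out 2^4: 1136 = 2^4·71; with 2251 mod 8 = 3, (2/2251) = -1; sign now +1; continue with (71/2251)
flip (71/2251) -> (2251/71): both odd, 71 mod 4 = 3, 2251 mod 4 = 3, so the flip contributes -1; sign now -1
(2251/71): 2251 mod 71 = 50, so (2251/71) = (50/71)
factor out 2^1: 50 = 2^1·25; with 71 mod 8 = 7, (2/71) = +1; sign now -1; continue with (25/71)
flip (25/71) -> (71/25): both odd, 25 mod 4 = 1, 71 mod 4 = 3, so the flip contributes +1; sign now -1
(71/25): 71 mod 25 = 21, so (71/25) = (21/25)
flip (21/25) -> (25/21): both odd, 21 mod 4 = 1, 25 mod 4 = 1, so the flip contributes +1; sign now -1
(25/21): 25 mod 21 = 4, so (25/21) = (4/21)
factor out 2^2: 4 = 2^2·1; with 21 mod 8 = 5, (2/21) = -1; sign now -1; continue with (1/21)
reached (1/21) = 1, so the symbol is -1

-1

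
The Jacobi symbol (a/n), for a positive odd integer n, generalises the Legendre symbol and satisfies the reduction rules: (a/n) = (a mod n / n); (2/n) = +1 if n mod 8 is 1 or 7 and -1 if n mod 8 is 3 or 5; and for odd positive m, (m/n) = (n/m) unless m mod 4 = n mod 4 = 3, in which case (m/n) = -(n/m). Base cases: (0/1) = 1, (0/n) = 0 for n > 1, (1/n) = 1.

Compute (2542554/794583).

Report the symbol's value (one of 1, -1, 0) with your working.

(2542554/794583) = (158805/794583)   [reduce mod 794583]
reciprocity: (158805/794583) = +1·(794583/158805) since 158805 mod 4 = 1, 794583 mod 4 = 3; sign now +1
(794583/158805) = (558/158805)   [reduce mod 158805]
558 = 2^1·279; (2/158805) = -1 since 158805 mod 8 = 5, so (558/158805) = (-1)^1·(279/158805); sign now -1
reciprocity: (279/158805) = +1·(158805/279) since 279 mod 4 = 3, 158805 mod 4 = 1; sign now -1
(158805/279) = (54/279)   [reduce mod 279]
54 = 2^1·27; (2/279) = +1 since 279 mod 8 = 7, so (54/279) = (+1)^1·(27/279); sign now -1
reciprocity: (27/279) = -1·(279/27) since 27 mod 4 = 3, 279 mod 4 = 3; sign now +1
(279/27) = (9/27)   [reduce mod 27]
reciprocity: (9/27) = +1·(27/9) since 9 mod 4 = 1, 27 mod 4 = 3; sign now +1
(27/9) = (0/9)   [reduce mod 9]
(0/9) = 0   [gcd(a, n) > 1]; final value = 0

0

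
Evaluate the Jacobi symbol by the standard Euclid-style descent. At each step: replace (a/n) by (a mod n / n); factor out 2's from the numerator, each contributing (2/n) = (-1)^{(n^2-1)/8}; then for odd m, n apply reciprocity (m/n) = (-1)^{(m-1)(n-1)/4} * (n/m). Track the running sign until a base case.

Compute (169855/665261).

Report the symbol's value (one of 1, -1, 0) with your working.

1

flip (169855/665261) -> (665261/169855): both odd, 169855 mod 4 = 3, 665261 mod 4 = 1, so the flip contributes +1; sign now +1
(665261/169855): 665261 mod 169855 = 155696, so (665261/169855) = (155696/169855)
factor out 2^4: 155696 = 2^4·9731; with 169855 mod 8 = 7, (2/169855) = +1; sign now +1; continue with (9731/169855)
flip (9731/169855) -> (169855/9731): both odd, 9731 mod 4 = 3, 169855 mod 4 = 3, so the flip contributes -1; sign now -1
(169855/9731): 169855 mod 9731 = 4428, so (169855/9731) = (4428/9731)
factor out 2^2: 4428 = 2^2·1107; with 9731 mod 8 = 3, (2/9731) = -1; sign now -1; continue with (1107/9731)
flip (1107/9731) -> (9731/1107): both odd, 1107 mod 4 = 3, 9731 mod 4 = 3, so the flip contributes -1; sign now +1
(9731/1107): 9731 mod 1107 = 875, so (9731/1107) = (875/1107)
flip (875/1107) -> (1107/875): both odd, 875 mod 4 = 3, 1107 mod 4 = 3, so the flip contributes -1; sign now -1
(1107/875): 1107 mod 875 = 232, so (1107/875) = (232/875)
factor out 2^3: 232 = 2^3·29; with 875 mod 8 = 3, (2/875) = -1; sign now +1; continue with (29/875)
flip (29/875) -> (875/29): both odd, 29 mod 4 = 1, 875 mod 4 = 3, so the flip contributes +1; sign now +1
(875/29): 875 mod 29 = 5, so (875/29) = (5/29)
flip (5/29) -> (29/5): both odd, 5 mod 4 = 1, 29 mod 4 = 1, so the flip contributes +1; sign now +1
(29/5): 29 mod 5 = 4, so (29/5) = (4/5)
factor out 2^2: 4 = 2^2·1; with 5 mod 8 = 5, (2/5) = -1; sign now +1; continue with (1/5)
reached (1/5) = 1, so the symbol is +1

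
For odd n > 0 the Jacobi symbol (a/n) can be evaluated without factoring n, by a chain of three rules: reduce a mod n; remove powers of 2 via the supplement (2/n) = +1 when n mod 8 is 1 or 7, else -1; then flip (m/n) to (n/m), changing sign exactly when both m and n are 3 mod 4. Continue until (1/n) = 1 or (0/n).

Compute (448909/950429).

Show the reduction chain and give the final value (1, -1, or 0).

flip (448909/950429) -> (950429/448909): both odd, 448909 mod 4 = 1, 950429 mod 4 = 1, so the flip contributes +1; sign now +1
(950429/448909): 950429 mod 448909 = 52611, so (950429/448909) = (52611/448909)
flip (52611/448909) -> (448909/52611): both odd, 52611 mod 4 = 3, 448909 mod 4 = 1, so the flip contributes +1; sign now +1
(448909/52611): 448909 mod 52611 = 28021, so (448909/52611) = (28021/52611)
flip (28021/52611) -> (52611/28021): both odd, 28021 mod 4 = 1, 52611 mod 4 = 3, so the flip contributes +1; sign now +1
(52611/28021): 52611 mod 28021 = 24590, so (52611/28021) = (24590/28021)
factor out 2^1: 24590 = 2^1·12295; with 28021 mod 8 = 5, (2/28021) = -1; sign now -1; continue with (12295/28021)
flip (12295/28021) -> (28021/12295): both odd, 12295 mod 4 = 3, 28021 mod 4 = 1, so the flip contributes +1; sign now -1
(28021/12295): 28021 mod 12295 = 3431, so (28021/12295) = (3431/12295)
flip (3431/12295) -> (12295/3431): both odd, 3431 mod 4 = 3, 12295 mod 4 = 3, so the flip contributes -1; sign now +1
(12295/3431): 12295 mod 3431 = 2002, so (12295/3431) = (2002/3431)
factor out 2^1: 2002 = 2^1·1001; with 3431 mod 8 = 7, (2/3431) = +1; sign now +1; continue with (1001/3431)
flip (1001/3431) -> (3431/1001): both odd, 1001 mod 4 = 1, 3431 mod 4 = 3, so the flip contributes +1; sign now +1
(3431/1001): 3431 mod 1001 = 428, so (3431/1001) = (428/1001)
factor out 2^2: 428 = 2^2·107; with 1001 mod 8 = 1, (2/1001) = +1; sign now +1; continue with (107/1001)
flip (107/1001) -> (1001/107): both odd, 107 mod 4 = 3, 1001 mod 4 = 1, so the flip contributes +1; sign now +1
(1001/107): 1001 mod 107 = 38, so (1001/107) = (38/107)
factor out 2^1: 38 = 2^1·19; with 107 mod 8 = 3, (2/107) = -1; sign now -1; continue with (19/107)
flip (19/107) -> (107/19): both odd, 19 mod 4 = 3, 107 mod 4 = 3, so the flip contributes -1; sign now +1
(107/19): 107 mod 19 = 12, so (107/19) = (12/19)
factor out 2^2: 12 = 2^2·3; with 19 mod 8 = 3, (2/19) = -1; sign now +1; continue with (3/19)
flip (3/19) -> (19/3): both odd, 3 mod 4 = 3, 19 mod 4 = 3, so the flip contributes -1; sign now -1
(19/3): 19 mod 3 = 1, so (19/3) = (1/3)
reached (1/3) = 1, so the symbol is -1

-1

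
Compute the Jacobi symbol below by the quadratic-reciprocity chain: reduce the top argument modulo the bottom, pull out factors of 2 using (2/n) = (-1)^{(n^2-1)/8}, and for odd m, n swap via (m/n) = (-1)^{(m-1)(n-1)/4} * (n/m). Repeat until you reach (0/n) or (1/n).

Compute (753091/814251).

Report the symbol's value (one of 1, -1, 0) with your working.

-1

flip (753091/814251) -> (814251/753091): both odd, 753091 mod 4 = 3, 814251 mod 4 = 3, so the flip contributes -1; sign now -1
(814251/753091): 814251 mod 753091 = 61160, so (814251/753091) = (61160/753091)
factor out 2^3: 61160 = 2^3·7645; with 753091 mod 8 = 3, (2/753091) = -1; sign now +1; continue with (7645/753091)
flip (7645/753091) -> (753091/7645): both odd, 7645 mod 4 = 1, 753091 mod 4 = 3, so the flip contributes +1; sign now +1
(753091/7645): 753091 mod 7645 = 3881, so (753091/7645) = (3881/7645)
flip (3881/7645) -> (7645/3881): both odd, 3881 mod 4 = 1, 7645 mod 4 = 1, so the flip contributes +1; sign now +1
(7645/3881): 7645 mod 3881 = 3764, so (7645/3881) = (3764/3881)
factor out 2^2: 3764 = 2^2·941; with 3881 mod 8 = 1, (2/3881) = +1; sign now +1; continue with (941/3881)
flip (941/3881) -> (3881/941): both odd, 941 mod 4 = 1, 3881 mod 4 = 1, so the flip contributes +1; sign now +1
(3881/941): 3881 mod 941 = 117, so (3881/941) = (117/941)
flip (117/941) -> (941/117): both odd, 117 mod 4 = 1, 941 mod 4 = 1, so the flip contributes +1; sign now +1
(941/117): 941 mod 117 = 5, so (941/117) = (5/117)
flip (5/117) -> (117/5): both odd, 5 mod 4 = 1, 117 mod 4 = 1, so the flip contributes +1; sign now +1
(117/5): 117 mod 5 = 2, so (117/5) = (2/5)
factor out 2^1: 2 = 2^1·1; with 5 mod 8 = 5, (2/5) = -1; sign now -1; continue with (1/5)
reached (1/5) = 1, so the symbol is -1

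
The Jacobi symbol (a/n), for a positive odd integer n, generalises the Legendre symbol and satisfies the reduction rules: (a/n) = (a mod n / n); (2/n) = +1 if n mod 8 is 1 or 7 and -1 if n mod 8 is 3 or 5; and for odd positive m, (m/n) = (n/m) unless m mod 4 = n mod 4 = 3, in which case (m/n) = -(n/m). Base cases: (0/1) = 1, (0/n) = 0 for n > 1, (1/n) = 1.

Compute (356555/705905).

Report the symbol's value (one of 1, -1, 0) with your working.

reciprocity: (356555/705905) = +1·(705905/356555) since 356555 mod 4 = 3, 705905 mod 4 = 1; sign now +1
(705905/356555) = (349350/356555)   [reduce mod 356555]
349350 = 2^1·174675; (2/356555) = -1 since 356555 mod 8 = 3, so (349350/356555) = (-1)^1·(174675/356555); sign now -1
reciprocity: (174675/356555) = -1·(356555/174675) since 174675 mod 4 = 3, 356555 mod 4 = 3; sign now +1
(356555/174675) = (7205/174675)   [reduce mod 174675]
reciprocity: (7205/174675) = +1·(174675/7205) since 7205 mod 4 = 1, 174675 mod 4 = 3; sign now +1
(174675/7205) = (1755/7205)   [reduce mod 7205]
reciprocity: (1755/7205) = +1·(7205/1755) since 1755 mod 4 = 3, 7205 mod 4 = 1; sign now +1
(7205/1755) = (185/1755)   [reduce mod 1755]
reciprocity: (185/1755) = +1·(1755/185) since 185 mod 4 = 1, 1755 mod 4 = 3; sign now +1
(1755/185) = (90/185)   [reduce mod 185]
90 = 2^1·45; (2/185) = +1 since 185 mod 8 = 1, so (90/185) = (+1)^1·(45/185); sign now +1
reciprocity: (45/185) = +1·(185/45) since 45 mod 4 = 1, 185 mod 4 = 1; sign now +1
(185/45) = (5/45)   [reduce mod 45]
reciprocity: (5/45) = +1·(45/5) since 5 mod 4 = 1, 45 mod 4 = 1; sign now +1
(45/5) = (0/5)   [reduce mod 5]
(0/5) = 0   [gcd(a, n) > 1]; final value = 0

0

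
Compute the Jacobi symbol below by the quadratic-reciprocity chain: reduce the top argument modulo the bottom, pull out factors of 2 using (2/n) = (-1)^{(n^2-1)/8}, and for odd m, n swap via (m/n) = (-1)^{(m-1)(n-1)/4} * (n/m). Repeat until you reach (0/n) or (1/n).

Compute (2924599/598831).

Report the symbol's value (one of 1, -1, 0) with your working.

-1

(2924599/598831): 2924599 mod 598831 = 529275, so (2924599/598831) = (529275/598831)
flip (529275/598831) -> (598831/529275): both odd, 529275 mod 4 = 3, 598831 mod 4 = 3, so the flip contributes -1; sign now -1
(598831/529275): 598831 mod 529275 = 69556, so (598831/529275) = (69556/529275)
factor out 2^2: 69556 = 2^2·17389; with 529275 mod 8 = 3, (2/529275) = -1; sign now -1; continue with (17389/529275)
flip (17389/529275) -> (529275/17389): both odd, 17389 mod 4 = 1, 529275 mod 4 = 3, so the flip contributes +1; sign now -1
(529275/17389): 529275 mod 17389 = 7605, so (529275/17389) = (7605/17389)
flip (7605/17389) -> (17389/7605): both odd, 7605 mod 4 = 1, 17389 mod 4 = 1, so the flip contributes +1; sign now -1
(17389/7605): 17389 mod 7605 = 2179, so (17389/7605) = (2179/7605)
flip (2179/7605) -> (7605/2179): both odd, 2179 mod 4 = 3, 7605 mod 4 = 1, so the flip contributes +1; sign now -1
(7605/2179): 7605 mod 2179 = 1068, so (7605/2179) = (1068/2179)
factor out 2^2: 1068 = 2^2·267; with 2179 mod 8 = 3, (2/2179) = -1; sign now -1; continue with (267/2179)
flip (267/2179) -> (2179/267): both odd, 267 mod 4 = 3, 2179 mod 4 = 3, so the flip contributes -1; sign now +1
(2179/267): 2179 mod 267 = 43, so (2179/267) = (43/267)
flip (43/267) -> (267/43): both odd, 43 mod 4 = 3, 267 mod 4 = 3, so the flip contributes -1; sign now -1
(267/43): 267 mod 43 = 9, so (267/43) = (9/43)
flip (9/43) -> (43/9): both odd, 9 mod 4 = 1, 43 mod 4 = 3, so the flip contributes +1; sign now -1
(43/9): 43 mod 9 = 7, so (43/9) = (7/9)
flip (7/9) -> (9/7): both odd, 7 mod 4 = 3, 9 mod 4 = 1, so the flip contributes +1; sign now -1
(9/7): 9 mod 7 = 2, so (9/7) = (2/7)
factor out 2^1: 2 = 2^1·1; with 7 mod 8 = 7, (2/7) = +1; sign now -1; continue with (1/7)
reached (1/7) = 1, so the symbol is -1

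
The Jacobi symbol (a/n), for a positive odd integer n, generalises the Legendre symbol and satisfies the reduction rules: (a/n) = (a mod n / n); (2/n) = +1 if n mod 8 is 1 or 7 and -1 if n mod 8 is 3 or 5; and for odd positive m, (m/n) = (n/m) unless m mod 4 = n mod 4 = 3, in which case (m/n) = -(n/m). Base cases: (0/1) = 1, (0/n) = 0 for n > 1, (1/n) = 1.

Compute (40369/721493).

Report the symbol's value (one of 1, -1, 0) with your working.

flip (40369/721493) -> (721493/40369): both odd, 40369 mod 4 = 1, 721493 mod 4 = 1, so the flip contributes +1; sign now +1
(721493/40369): 721493 mod 40369 = 35220, so (721493/40369) = (35220/40369)
factor out 2^2: 35220 = 2^2·8805; with 40369 mod 8 = 1, (2/40369) = +1; sign now +1; continue with (8805/40369)
flip (8805/40369) -> (40369/8805): both odd, 8805 mod 4 = 1, 40369 mod 4 = 1, so the flip contributes +1; sign now +1
(40369/8805): 40369 mod 8805 = 5149, so (40369/8805) = (5149/8805)
flip (5149/8805) -> (8805/5149): both odd, 5149 mod 4 = 1, 8805 mod 4 = 1, so the flip contributes +1; sign now +1
(8805/5149): 8805 mod 5149 = 3656, so (8805/5149) = (3656/5149)
factor out 2^3: 3656 = 2^3·457; with 5149 mod 8 = 5, (2/5149) = -1; sign now -1; continue with (457/5149)
flip (457/5149) -> (5149/457): both odd, 457 mod 4 = 1, 5149 mod 4 = 1, so the flip contributes +1; sign now -1
(5149/457): 5149 mod 457 = 122, so (5149/457) = (122/457)
factor out 2^1: 122 = 2^1·61; with 457 mod 8 = 1, (2/457) = +1; sign now -1; continue with (61/457)
flip (61/457) -> (457/61): both odd, 61 mod 4 = 1, 457 mod 4 = 1, so the flip contributes +1; sign now -1
(457/61): 457 mod 61 = 30, so (457/61) = (30/61)
factor out 2^1: 30 = 2^1·15; with 61 mod 8 = 5, (2/61) = -1; sign now +1; continue with (15/61)
flip (15/61) -> (61/15): both odd, 15 mod 4 = 3, 61 mod 4 = 1, so the flip contributes +1; sign now +1
(61/15): 61 mod 15 = 1, so (61/15) = (1/15)
reached (1/15) = 1, so the symbol is +1

1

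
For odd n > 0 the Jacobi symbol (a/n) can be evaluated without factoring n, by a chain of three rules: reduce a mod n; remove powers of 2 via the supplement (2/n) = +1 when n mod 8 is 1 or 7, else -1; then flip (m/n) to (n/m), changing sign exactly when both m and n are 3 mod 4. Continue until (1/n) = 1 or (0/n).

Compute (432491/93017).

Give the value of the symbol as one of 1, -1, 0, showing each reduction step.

1

(432491/93017): 432491 mod 93017 = 60423, so (432491/93017) = (60423/93017)
flip (60423/93017) -> (93017/60423): both odd, 60423 mod 4 = 3, 93017 mod 4 = 1, so the flip contributes +1; sign now +1
(93017/60423): 93017 mod 60423 = 32594, so (93017/60423) = (32594/60423)
factor out 2^1: 32594 = 2^1·16297; with 60423 mod 8 = 7, (2/60423) = +1; sign now +1; continue with (16297/60423)
flip (16297/60423) -> (60423/16297): both odd, 16297 mod 4 = 1, 60423 mod 4 = 3, so the flip contributes +1; sign now +1
(60423/16297): 60423 mod 16297 = 11532, so (60423/16297) = (11532/16297)
factor out 2^2: 11532 = 2^2·2883; with 16297 mod 8 = 1, (2/16297) = +1; sign now +1; continue with (2883/16297)
flip (2883/16297) -> (16297/2883): both odd, 2883 mod 4 = 3, 16297 mod 4 = 1, so the flip contributes +1; sign now +1
(16297/2883): 16297 mod 2883 = 1882, so (16297/2883) = (1882/2883)
factor out 2^1: 1882 = 2^1·941; with 2883 mod 8 = 3, (2/2883) = -1; sign now -1; continue with (941/2883)
flip (941/2883) -> (2883/941): both odd, 941 mod 4 = 1, 2883 mod 4 = 3, so the flip contributes +1; sign now -1
(2883/941): 2883 mod 941 = 60, so (2883/941) = (60/941)
factor out 2^2: 60 = 2^2·15; with 941 mod 8 = 5, (2/941) = -1; sign now -1; continue with (15/941)
flip (15/941) -> (941/15): both odd, 15 mod 4 = 3, 941 mod 4 = 1, so the flip contributes +1; sign now -1
(941/15): 941 mod 15 = 11, so (941/15) = (11/15)
flip (11/15) -> (15/11): both odd, 11 mod 4 = 3, 15 mod 4 = 3, so the flip contributes -1; sign now +1
(15/11): 15 mod 11 = 4, so (15/11) = (4/11)
factor out 2^2: 4 = 2^2·1; with 11 mod 8 = 3, (2/11) = -1; sign now +1; continue with (1/11)
reached (1/11) = 1, so the symbol is +1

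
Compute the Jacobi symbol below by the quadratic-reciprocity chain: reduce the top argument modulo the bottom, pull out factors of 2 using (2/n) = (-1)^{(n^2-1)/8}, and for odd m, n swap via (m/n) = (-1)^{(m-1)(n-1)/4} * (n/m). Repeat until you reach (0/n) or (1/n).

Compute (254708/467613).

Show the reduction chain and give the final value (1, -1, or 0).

1

254708 = 2^2·63677; (2/467613) = -1 since 467613 mod 8 = 5, so (254708/467613) = (-1)^2·(63677/467613); sign now +1
reciprocity: (63677/467613) = +1·(467613/63677) since 63677 mod 4 = 1, 467613 mod 4 = 1; sign now +1
(467613/63677) = (21874/63677)   [reduce mod 63677]
21874 = 2^1·10937; (2/63677) = -1 since 63677 mod 8 = 5, so (21874/63677) = (-1)^1·(10937/63677); sign now -1
reciprocity: (10937/63677) = +1·(63677/10937) since 10937 mod 4 = 1, 63677 mod 4 = 1; sign now -1
(63677/10937) = (8992/10937)   [reduce mod 10937]
8992 = 2^5·281; (2/10937) = +1 since 10937 mod 8 = 1, so (8992/10937) = (+1)^5·(281/10937); sign now -1
reciprocity: (281/10937) = +1·(10937/281) since 281 mod 4 = 1, 10937 mod 4 = 1; sign now -1
(10937/281) = (259/281)   [reduce mod 281]
reciprocity: (259/281) = +1·(281/259) since 259 mod 4 = 3, 281 mod 4 = 1; sign now -1
(281/259) = (22/259)   [reduce mod 259]
22 = 2^1·11; (2/259) = -1 since 259 mod 8 = 3, so (22/259) = (-1)^1·(11/259); sign now +1
reciprocity: (11/259) = -1·(259/11) since 11 mod 4 = 3, 259 mod 4 = 3; sign now -1
(259/11) = (6/11)   [reduce mod 11]
6 = 2^1·3; (2/11) = -1 since 11 mod 8 = 3, so (6/11) = (-1)^1·(3/11); sign now +1
reciprocity: (3/11) = -1·(11/3) since 3 mod 4 = 3, 11 mod 4 = 3; sign now -1
(11/3) = (2/3)   [reduce mod 3]
2 = 2^1·1; (2/3) = -1 since 3 mod 8 = 3, so (2/3) = (-1)^1·(1/3); sign now +1
(1/3) = 1; final value = sign = +1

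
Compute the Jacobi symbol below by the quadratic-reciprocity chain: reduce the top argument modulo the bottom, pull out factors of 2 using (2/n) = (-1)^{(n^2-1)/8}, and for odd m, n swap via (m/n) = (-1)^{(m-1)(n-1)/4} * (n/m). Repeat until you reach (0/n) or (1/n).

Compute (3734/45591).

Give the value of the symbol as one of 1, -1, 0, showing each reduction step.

3734 = 2^1·1867; (2/45591) = +1 since 45591 mod 8 = 7, so (3734/45591) = (+1)^1·(1867/45591); sign now +1
reciprocity: (1867/45591) = -1·(45591/1867) since 1867 mod 4 = 3, 45591 mod 4 = 3; sign now -1
(45591/1867) = (783/1867)   [reduce mod 1867]
reciprocity: (783/1867) = -1·(1867/783) since 783 mod 4 = 3, 1867 mod 4 = 3; sign now +1
(1867/783) = (301/783)   [reduce mod 783]
reciprocity: (301/783) = +1·(783/301) since 301 mod 4 = 1, 783 mod 4 = 3; sign now +1
(783/301) = (181/301)   [reduce mod 301]
reciprocity: (181/301) = +1·(301/181) since 181 mod 4 = 1, 301 mod 4 = 1; sign now +1
(301/181) = (120/181)   [reduce mod 181]
120 = 2^3·15; (2/181) = -1 since 181 mod 8 = 5, so (120/181) = (-1)^3·(15/181); sign now -1
reciprocity: (15/181) = +1·(181/15) since 15 mod 4 = 3, 181 mod 4 = 1; sign now -1
(181/15) = (1/15)   [reduce mod 15]
(1/15) = 1; final value = sign = -1

-1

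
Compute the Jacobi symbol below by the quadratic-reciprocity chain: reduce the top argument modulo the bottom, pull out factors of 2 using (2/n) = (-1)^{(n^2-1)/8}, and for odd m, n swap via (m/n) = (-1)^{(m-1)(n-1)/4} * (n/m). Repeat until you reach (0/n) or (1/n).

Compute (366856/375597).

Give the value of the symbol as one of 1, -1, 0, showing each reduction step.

factor out 2^3: 366856 = 2^3·45857; with 375597 mod 8 = 5, (2/375597) = -1; sign now -1; continue with (45857/375597)
flip (45857/375597) -> (375597/45857): both odd, 45857 mod 4 = 1, 375597 mod 4 = 1, so the flip contributes +1; sign now -1
(375597/45857): 375597 mod 45857 = 8741, so (375597/45857) = (8741/45857)
flip (8741/45857) -> (45857/8741): both odd, 8741 mod 4 = 1, 45857 mod 4 = 1, so the flip contributes +1; sign now -1
(45857/8741): 45857 mod 8741 = 2152, so (45857/8741) = (2152/8741)
factor out 2^3: 2152 = 2^3·269; with 8741 mod 8 = 5, (2/8741) = -1; sign now +1; continue with (269/8741)
flip (269/8741) -> (8741/269): both odd, 269 mod 4 = 1, 8741 mod 4 = 1, so the flip contributes +1; sign now +1
(8741/269): 8741 mod 269 = 133, so (8741/269) = (133/269)
flip (133/269) -> (269/133): both odd, 133 mod 4 = 1, 269 mod 4 = 1, so the flip contributes +1; sign now +1
(269/133): 269 mod 133 = 3, so (269/133) = (3/133)
flip (3/133) -> (133/3): both odd, 3 mod 4 = 3, 133 mod 4 = 1, so the flip contributes +1; sign now +1
(133/3): 133 mod 3 = 1, so (133/3) = (1/3)
reached (1/3) = 1, so the symbol is +1

1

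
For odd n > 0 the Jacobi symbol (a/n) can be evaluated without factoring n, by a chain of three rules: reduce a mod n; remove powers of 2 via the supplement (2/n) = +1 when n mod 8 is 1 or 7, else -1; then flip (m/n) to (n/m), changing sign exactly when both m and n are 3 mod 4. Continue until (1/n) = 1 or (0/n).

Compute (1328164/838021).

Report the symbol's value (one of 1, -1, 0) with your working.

(1328164/838021): 1328164 mod 838021 = 490143, so (1328164/838021) = (490143/838021)
flip (490143/838021) -> (838021/490143): both odd, 490143 mod 4 = 3, 838021 mod 4 = 1, so the flip contributes +1; sign now +1
(838021/490143): 838021 mod 490143 = 347878, so (838021/490143) = (347878/490143)
factor out 2^1: 347878 = 2^1·173939; with 490143 mod 8 = 7, (2/490143) = +1; sign now +1; continue with (173939/490143)
flip (173939/490143) -> (490143/173939): both odd, 173939 mod 4 = 3, 490143 mod 4 = 3, so the flip contributes -1; sign now -1
(490143/173939): 490143 mod 173939 = 142265, so (490143/173939) = (142265/173939)
flip (142265/173939) -> (173939/142265): both odd, 142265 mod 4 = 1, 173939 mod 4 = 3, so the flip contributes +1; sign now -1
(173939/142265): 173939 mod 142265 = 31674, so (173939/142265) = (31674/142265)
factor out 2^1: 31674 = 2^1·15837; with 142265 mod 8 = 1, (2/142265) = +1; sign now -1; continue with (15837/142265)
flip (15837/142265) -> (142265/15837): both odd, 15837 mod 4 = 1, 142265 mod 4 = 1, so the flip contributes +1; sign now -1
(142265/15837): 142265 mod 15837 = 15569, so (142265/15837) = (15569/15837)
flip (15569/15837) -> (15837/15569): both odd, 15569 mod 4 = 1, 15837 mod 4 = 1, so the flip contributes +1; sign now -1
(15837/15569): 15837 mod 15569 = 268, so (15837/15569) = (268/15569)
factor out 2^2: 268 = 2^2·67; with 15569 mod 8 = 1, (2/15569) = +1; sign now -1; continue with (67/15569)
flip (67/15569) -> (15569/67): both odd, 67 mod 4 = 3, 15569 mod 4 = 1, so the flip contributes +1; sign now -1
(15569/67): 15569 mod 67 = 25, so (15569/67) = (25/67)
flip (25/67) -> (67/25): both odd, 25 mod 4 = 1, 67 mod 4 = 3, so the flip contributes +1; sign now -1
(67/25): 67 mod 25 = 17, so (67/25) = (17/25)
flip (17/25) -> (25/17): both odd, 17 mod 4 = 1, 25 mod 4 = 1, so the flip contributes +1; sign now -1
(25/17): 25 mod 17 = 8, so (25/17) = (8/17)
factor out 2^3: 8 = 2^3·1; with 17 mod 8 = 1, (2/17) = +1; sign now -1; continue with (1/17)
reached (1/17) = 1, so the symbol is -1

-1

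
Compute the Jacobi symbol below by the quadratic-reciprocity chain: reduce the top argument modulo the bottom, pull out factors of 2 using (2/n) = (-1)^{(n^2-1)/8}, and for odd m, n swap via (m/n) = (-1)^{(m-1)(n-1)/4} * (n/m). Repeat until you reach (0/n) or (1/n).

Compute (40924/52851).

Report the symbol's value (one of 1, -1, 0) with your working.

1

40924 = 2^2·10231; (2/52851) = -1 since 52851 mod 8 = 3, so (40924/52851) = (-1)^2·(10231/52851); sign now +1
reciprocity: (10231/52851) = -1·(52851/10231) since 10231 mod 4 = 3, 52851 mod 4 = 3; sign now -1
(52851/10231) = (1696/10231)   [reduce mod 10231]
1696 = 2^5·53; (2/10231) = +1 since 10231 mod 8 = 7, so (1696/10231) = (+1)^5·(53/10231); sign now -1
reciprocity: (53/10231) = +1·(10231/53) since 53 mod 4 = 1, 10231 mod 4 = 3; sign now -1
(10231/53) = (2/53)   [reduce mod 53]
2 = 2^1·1; (2/53) = -1 since 53 mod 8 = 5, so (2/53) = (-1)^1·(1/53); sign now +1
(1/53) = 1; final value = sign = +1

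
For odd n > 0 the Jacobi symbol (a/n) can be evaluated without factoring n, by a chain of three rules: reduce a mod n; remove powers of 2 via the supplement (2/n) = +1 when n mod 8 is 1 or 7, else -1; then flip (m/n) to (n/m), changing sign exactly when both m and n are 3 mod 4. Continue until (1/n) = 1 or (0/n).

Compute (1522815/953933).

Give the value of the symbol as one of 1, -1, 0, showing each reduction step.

(1522815/953933) = (568882/953933)   [reduce mod 953933]
568882 = 2^1·284441; (2/953933) = -1 since 953933 mod 8 = 5, so (568882/953933) = (-1)^1·(284441/953933); sign now -1
reciprocity: (284441/953933) = +1·(953933/284441) since 284441 mod 4 = 1, 953933 mod 4 = 1; sign now -1
(953933/284441) = (100610/284441)   [reduce mod 284441]
100610 = 2^1·50305; (2/284441) = +1 since 284441 mod 8 = 1, so (100610/284441) = (+1)^1·(50305/284441); sign now -1
reciprocity: (50305/284441) = +1·(284441/50305) since 50305 mod 4 = 1, 284441 mod 4 = 1; sign now -1
(284441/50305) = (32916/50305)   [reduce mod 50305]
32916 = 2^2·8229; (2/50305) = +1 since 50305 mod 8 = 1, so (32916/50305) = (+1)^2·(8229/50305); sign now -1
reciprocity: (8229/50305) = +1·(50305/8229) since 8229 mod 4 = 1, 50305 mod 4 = 1; sign now -1
(50305/8229) = (931/8229)   [reduce mod 8229]
reciprocity: (931/8229) = +1·(8229/931) since 931 mod 4 = 3, 8229 mod 4 = 1; sign now -1
(8229/931) = (781/931)   [reduce mod 931]
reciprocity: (781/931) = +1·(931/781) since 781 mod 4 = 1, 931 mod 4 = 3; sign now -1
(931/781) = (150/781)   [reduce mod 781]
150 = 2^1·75; (2/781) = -1 since 781 mod 8 = 5, so (150/781) = (-1)^1·(75/781); sign now +1
reciprocity: (75/781) = +1·(781/75) since 75 mod 4 = 3, 781 mod 4 = 1; sign now +1
(781/75) = (31/75)   [reduce mod 75]
reciprocity: (31/75) = -1·(75/31) since 31 mod 4 = 3, 75 mod 4 = 3; sign now -1
(75/31) = (13/31)   [reduce mod 31]
reciprocity: (13/31) = +1·(31/13) since 13 mod 4 = 1, 31 mod 4 = 3; sign now -1
(31/13) = (5/13)   [reduce mod 13]
reciprocity: (5/13) = +1·(13/5) since 5 mod 4 = 1, 13 mod 4 = 1; sign now -1
(13/5) = (3/5)   [reduce mod 5]
reciprocity: (3/5) = +1·(5/3) since 3 mod 4 = 3, 5 mod 4 = 1; sign now -1
(5/3) = (2/3)   [reduce mod 3]
2 = 2^1·1; (2/3) = -1 since 3 mod 8 = 3, so (2/3) = (-1)^1·(1/3); sign now +1
(1/3) = 1; final value = sign = +1

1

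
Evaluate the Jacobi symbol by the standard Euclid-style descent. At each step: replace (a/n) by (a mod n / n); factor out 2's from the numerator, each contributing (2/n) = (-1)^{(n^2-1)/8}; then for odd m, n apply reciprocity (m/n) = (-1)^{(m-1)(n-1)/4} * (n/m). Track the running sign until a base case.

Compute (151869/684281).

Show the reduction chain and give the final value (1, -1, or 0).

-1

flip (151869/684281) -> (684281/151869): both odd, 151869 mod 4 = 1, 684281 mod 4 = 1, so the flip contributes +1; sign now +1
(684281/151869): 684281 mod 151869 = 76805, so (684281/151869) = (76805/151869)
flip (76805/151869) -> (151869/76805): both odd, 76805 mod 4 = 1, 151869 mod 4 = 1, so the flip contributes +1; sign now +1
(151869/76805): 151869 mod 76805 = 75064, so (151869/76805) = (75064/76805)
factor out 2^3: 75064 = 2^3·9383; with 76805 mod 8 = 5, (2/76805) = -1; sign now -1; continue with (9383/76805)
flip (9383/76805) -> (76805/9383): both odd, 9383 mod 4 = 3, 76805 mod 4 = 1, so the flip contributes +1; sign now -1
(76805/9383): 76805 mod 9383 = 1741, so (76805/9383) = (1741/9383)
flip (1741/9383) -> (9383/1741): both odd, 1741 mod 4 = 1, 9383 mod 4 = 3, so the flip contributes +1; sign now -1
(9383/1741): 9383 mod 1741 = 678, so (9383/1741) = (678/1741)
factor out 2^1: 678 = 2^1·339; with 1741 mod 8 = 5, (2/1741) = -1; sign now +1; continue with (339/1741)
flip (339/1741) -> (1741/339): both odd, 339 mod 4 = 3, 1741 mod 4 = 1, so the flip contributes +1; sign now +1
(1741/339): 1741 mod 339 = 46, so (1741/339) = (46/339)
factor out 2^1: 46 = 2^1·23; with 339 mod 8 = 3, (2/339) = -1; sign now -1; continue with (23/339)
flip (23/339) -> (339/23): both odd, 23 mod 4 = 3, 339 mod 4 = 3, so the flip contributes -1; sign now +1
(339/23): 339 mod 23 = 17, so (339/23) = (17/23)
flip (17/23) -> (23/17): both odd, 17 mod 4 = 1, 23 mod 4 = 3, so the flip contributes +1; sign now +1
(23/17): 23 mod 17 = 6, so (23/17) = (6/17)
factor out 2^1: 6 = 2^1·3; with 17 mod 8 = 1, (2/17) = +1; sign now +1; continue with (3/17)
flip (3/17) -> (17/3): both odd, 3 mod 4 = 3, 17 mod 4 = 1, so the flip contributes +1; sign now +1
(17/3): 17 mod 3 = 2, so (17/3) = (2/3)
factor out 2^1: 2 = 2^1·1; with 3 mod 8 = 3, (2/3) = -1; sign now -1; continue with (1/3)
reached (1/3) = 1, so the symbol is -1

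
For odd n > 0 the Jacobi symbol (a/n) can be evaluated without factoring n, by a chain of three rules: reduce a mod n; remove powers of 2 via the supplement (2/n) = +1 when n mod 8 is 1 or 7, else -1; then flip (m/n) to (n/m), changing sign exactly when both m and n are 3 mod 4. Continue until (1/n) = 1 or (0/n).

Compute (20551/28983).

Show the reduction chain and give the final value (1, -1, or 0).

-1

reciprocity: (20551/28983) = -1·(28983/20551) since 20551 mod 4 = 3, 28983 mod 4 = 3; sign now -1
(28983/20551) = (8432/20551)   [reduce mod 20551]
8432 = 2^4·527; (2/20551) = +1 since 20551 mod 8 = 7, so (8432/20551) = (+1)^4·(527/20551); sign now -1
reciprocity: (527/20551) = -1·(20551/527) since 527 mod 4 = 3, 20551 mod 4 = 3; sign now +1
(20551/527) = (525/527)   [reduce mod 527]
reciprocity: (525/527) = +1·(527/525) since 525 mod 4 = 1, 527 mod 4 = 3; sign now +1
(527/525) = (2/525)   [reduce mod 525]
2 = 2^1·1; (2/525) = -1 since 525 mod 8 = 5, so (2/525) = (-1)^1·(1/525); sign now -1
(1/525) = 1; final value = sign = -1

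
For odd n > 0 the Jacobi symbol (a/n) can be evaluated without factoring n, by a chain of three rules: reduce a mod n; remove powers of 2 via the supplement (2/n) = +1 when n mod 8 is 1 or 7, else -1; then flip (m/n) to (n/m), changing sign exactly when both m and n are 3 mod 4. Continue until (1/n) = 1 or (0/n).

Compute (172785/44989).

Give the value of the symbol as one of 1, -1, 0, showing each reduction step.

1

(172785/44989) = (37818/44989)   [reduce mod 44989]
37818 = 2^1·18909; (2/44989) = -1 since 44989 mod 8 = 5, so (37818/44989) = (-1)^1·(18909/44989); sign now -1
reciprocity: (18909/44989) = +1·(44989/18909) since 18909 mod 4 = 1, 44989 mod 4 = 1; sign now -1
(44989/18909) = (7171/18909)   [reduce mod 18909]
reciprocity: (7171/18909) = +1·(18909/7171) since 7171 mod 4 = 3, 18909 mod 4 = 1; sign now -1
(18909/7171) = (4567/7171)   [reduce mod 7171]
reciprocity: (4567/7171) = -1·(7171/4567) since 4567 mod 4 = 3, 7171 mod 4 = 3; sign now +1
(7171/4567) = (2604/4567)   [reduce mod 4567]
2604 = 2^2·651; (2/4567) = +1 since 4567 mod 8 = 7, so (2604/4567) = (+1)^2·(651/4567); sign now +1
reciprocity: (651/4567) = -1·(4567/651) since 651 mod 4 = 3, 4567 mod 4 = 3; sign now -1
(4567/651) = (10/651)   [reduce mod 651]
10 = 2^1·5; (2/651) = -1 since 651 mod 8 = 3, so (10/651) = (-1)^1·(5/651); sign now +1
reciprocity: (5/651) = +1·(651/5) since 5 mod 4 = 1, 651 mod 4 = 3; sign now +1
(651/5) = (1/5)   [reduce mod 5]
(1/5) = 1; final value = sign = +1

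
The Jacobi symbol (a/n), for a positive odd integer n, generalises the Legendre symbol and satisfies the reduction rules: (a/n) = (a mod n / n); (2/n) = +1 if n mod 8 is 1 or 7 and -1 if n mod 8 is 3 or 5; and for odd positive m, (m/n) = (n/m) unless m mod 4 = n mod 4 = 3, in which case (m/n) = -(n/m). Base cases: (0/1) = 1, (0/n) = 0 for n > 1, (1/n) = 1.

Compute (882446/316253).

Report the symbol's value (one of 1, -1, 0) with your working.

-1

(882446/316253) = (249940/316253)   [reduce mod 316253]
249940 = 2^2·62485; (2/316253) = -1 since 316253 mod 8 = 5, so (249940/316253) = (-1)^2·(62485/316253); sign now +1
reciprocity: (62485/316253) = +1·(316253/62485) since 62485 mod 4 = 1, 316253 mod 4 = 1; sign now +1
(316253/62485) = (3828/62485)   [reduce mod 62485]
3828 = 2^2·957; (2/62485) = -1 since 62485 mod 8 = 5, so (3828/62485) = (-1)^2·(957/62485); sign now +1
reciprocity: (957/62485) = +1·(62485/957) since 957 mod 4 = 1, 62485 mod 4 = 1; sign now +1
(62485/957) = (280/957)   [reduce mod 957]
280 = 2^3·35; (2/957) = -1 since 957 mod 8 = 5, so (280/957) = (-1)^3·(35/957); sign now -1
reciprocity: (35/957) = +1·(957/35) since 35 mod 4 = 3, 957 mod 4 = 1; sign now -1
(957/35) = (12/35)   [reduce mod 35]
12 = 2^2·3; (2/35) = -1 since 35 mod 8 = 3, so (12/35) = (-1)^2·(3/35); sign now -1
reciprocity: (3/35) = -1·(35/3) since 3 mod 4 = 3, 35 mod 4 = 3; sign now +1
(35/3) = (2/3)   [reduce mod 3]
2 = 2^1·1; (2/3) = -1 since 3 mod 8 = 3, so (2/3) = (-1)^1·(1/3); sign now -1
(1/3) = 1; final value = sign = -1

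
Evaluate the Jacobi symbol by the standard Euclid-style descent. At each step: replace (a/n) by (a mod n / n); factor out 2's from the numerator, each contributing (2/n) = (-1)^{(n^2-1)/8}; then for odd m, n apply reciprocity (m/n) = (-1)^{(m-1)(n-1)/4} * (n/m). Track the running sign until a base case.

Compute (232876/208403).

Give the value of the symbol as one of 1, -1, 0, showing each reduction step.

(232876/208403): 232876 mod 208403 = 24473, so (232876/208403) = (24473/208403)
flip (24473/208403) -> (208403/24473): both odd, 24473 mod 4 = 1, 208403 mod 4 = 3, so the flip contributes +1; sign now +1
(208403/24473): 208403 mod 24473 = 12619, so (208403/24473) = (12619/24473)
flip (12619/24473) -> (24473/12619): both odd, 12619 mod 4 = 3, 24473 mod 4 = 1, so the flip contributes +1; sign now +1
(24473/12619): 24473 mod 12619 = 11854, so (24473/12619) = (11854/12619)
factor out 2^1: 11854 = 2^1·5927; with 12619 mod 8 = 3, (2/12619) = -1; sign now -1; continue with (5927/12619)
flip (5927/12619) -> (12619/5927): both odd, 5927 mod 4 = 3, 12619 mod 4 = 3, so the flip contributes -1; sign now +1
(12619/5927): 12619 mod 5927 = 765, so (12619/5927) = (765/5927)
flip (765/5927) -> (5927/765): both odd, 765 mod 4 = 1, 5927 mod 4 = 3, so the flip contributes +1; sign now +1
(5927/765): 5927 mod 765 = 572, so (5927/765) = (572/765)
factor out 2^2: 572 = 2^2·143; with 765 mod 8 = 5, (2/765) = -1; sign now +1; continue with (143/765)
flip (143/765) -> (765/143): both odd, 143 mod 4 = 3, 765 mod 4 = 1, so the flip contributes +1; sign now +1
(765/143): 765 mod 143 = 50, so (765/143) = (50/143)
factor out 2^1: 50 = 2^1·25; with 143 mod 8 = 7, (2/143) = +1; sign now +1; continue with (25/143)
flip (25/143) -> (143/25): both odd, 25 mod 4 = 1, 143 mod 4 = 3, so the flip contributes +1; sign now +1
(143/25): 143 mod 25 = 18, so (143/25) = (18/25)
factor out 2^1: 18 = 2^1·9; with 25 mod 8 = 1, (2/25) = +1; sign now +1; continue with (9/25)
flip (9/25) -> (25/9): both odd, 9 mod 4 = 1, 25 mod 4 = 1, so the flip contributes +1; sign now +1
(25/9): 25 mod 9 = 7, so (25/9) = (7/9)
flip (7/9) -> (9/7): both odd, 7 mod 4 = 3, 9 mod 4 = 1, so the flip contributes +1; sign now +1
(9/7): 9 mod 7 = 2, so (9/7) = (2/7)
factor out 2^1: 2 = 2^1·1; with 7 mod 8 = 7, (2/7) = +1; sign now +1; continue with (1/7)
reached (1/7) = 1, so the symbol is +1

1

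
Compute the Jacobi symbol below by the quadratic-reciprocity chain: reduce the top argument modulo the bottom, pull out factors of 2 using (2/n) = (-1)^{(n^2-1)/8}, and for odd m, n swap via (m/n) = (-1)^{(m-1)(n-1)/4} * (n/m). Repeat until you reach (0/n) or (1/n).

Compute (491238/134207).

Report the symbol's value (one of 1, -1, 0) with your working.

(491238/134207) = (88617/134207)   [reduce mod 134207]
reciprocity: (88617/134207) = +1·(134207/88617) since 88617 mod 4 = 1, 134207 mod 4 = 3; sign now +1
(134207/88617) = (45590/88617)   [reduce mod 88617]
45590 = 2^1·22795; (2/88617) = +1 since 88617 mod 8 = 1, so (45590/88617) = (+1)^1·(22795/88617); sign now +1
reciprocity: (22795/88617) = +1·(88617/22795) since 22795 mod 4 = 3, 88617 mod 4 = 1; sign now +1
(88617/22795) = (20232/22795)   [reduce mod 22795]
20232 = 2^3·2529; (2/22795) = -1 since 22795 mod 8 = 3, so (20232/22795) = (-1)^3·(2529/22795); sign now -1
reciprocity: (2529/22795) = +1·(22795/2529) since 2529 mod 4 = 1, 22795 mod 4 = 3; sign now -1
(22795/2529) = (34/2529)   [reduce mod 2529]
34 = 2^1·17; (2/2529) = +1 since 2529 mod 8 = 1, so (34/2529) = (+1)^1·(17/2529); sign now -1
reciprocity: (17/2529) = +1·(2529/17) since 17 mod 4 = 1, 2529 mod 4 = 1; sign now -1
(2529/17) = (13/17)   [reduce mod 17]
reciprocity: (13/17) = +1·(17/13) since 13 mod 4 = 1, 17 mod 4 = 1; sign now -1
(17/13) = (4/13)   [reduce mod 13]
4 = 2^2·1; (2/13) = -1 since 13 mod 8 = 5, so (4/13) = (-1)^2·(1/13); sign now -1
(1/13) = 1; final value = sign = -1

-1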